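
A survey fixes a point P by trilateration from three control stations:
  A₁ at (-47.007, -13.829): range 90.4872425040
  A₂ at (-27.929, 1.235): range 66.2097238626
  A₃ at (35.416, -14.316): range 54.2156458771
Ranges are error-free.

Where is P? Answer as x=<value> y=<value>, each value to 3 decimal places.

x=26.358 y=39.138

eq1: (x + 47.007)² + (y + 13.829)² = 90.4872425040²
eq2: (x + 27.929)² + (y − 1.235)² = 66.2097238626²
eq3: (x − 35.416)² + (y + 14.316)² = 54.2156458771²
eq3−eq1, eq3−eq2 (x²,y² cancel):
  -164.846·x + 0.974·y = -4306.946420
  -126.690·x + 31.102·y = -2122.077922
det = -164.846·31.102 − 0.974·-126.690 = -5003.644232
x = (-4306.946420·31.102 − 0.974·-2122.077922) / -5003.644232 = 26.358338
y = (-164.846·-2122.077922 − -4306.946420·-126.690) / -5003.644232 = 39.137672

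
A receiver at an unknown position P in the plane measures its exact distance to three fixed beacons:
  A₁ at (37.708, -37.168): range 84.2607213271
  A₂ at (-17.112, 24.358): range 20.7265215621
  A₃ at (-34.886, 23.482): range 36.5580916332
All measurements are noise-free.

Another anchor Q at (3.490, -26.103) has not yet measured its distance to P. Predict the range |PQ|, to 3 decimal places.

eq1: (x − 37.708)² + (y + 37.168)² = 84.2607213271²
eq2: (x + 17.112)² + (y − 24.358)² = 20.7265215621²
eq3: (x + 34.886)² + (y − 23.482)² = 36.5580916332²
eq2−eq3, eq2−eq1 (x²,y² cancel):
  -35.548·x − 1.752·y = -24.600756
  109.640·x − 123.052·y = -4753.059682
det = -35.548·-123.052 − -1.752·109.640 = 4566.341776
x = (-24.600756·-123.052 − -1.752·-4753.059682) / 4566.341776 = -1.160708
y = (-35.548·-4753.059682 − -24.600756·109.640) / 4566.341776 = 37.592235
|P − Q| = √((-1.160708 − 3.490)² + (37.592235 − -26.103)²) = 63.864795

63.865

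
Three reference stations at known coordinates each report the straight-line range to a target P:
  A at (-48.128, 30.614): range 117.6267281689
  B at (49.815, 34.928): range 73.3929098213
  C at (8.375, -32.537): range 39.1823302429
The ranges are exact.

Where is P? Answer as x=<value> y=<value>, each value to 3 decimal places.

eq1: (x + 48.128)² + (y − 30.614)² = 117.6267281689²
eq2: (x − 49.815)² + (y − 34.928)² = 73.3929098213²
eq3: (x − 8.375)² + (y + 32.537)² = 39.1823302429²
eq2−eq3, eq2−eq1 (x²,y² cancel):
  -82.880·x − 134.930·y = 1278.561794
  -195.886·x − 8.628·y = -8897.505997
det = -82.880·-8.628 − -134.930·-195.886 = -25715.809340
x = (1278.561794·-8.628 − -134.930·-8897.505997) / -25715.809340 = 47.113894
y = (-82.880·-8897.505997 − 1278.561794·-195.886) / -25715.809340 = -38.415188

x=47.114 y=-38.415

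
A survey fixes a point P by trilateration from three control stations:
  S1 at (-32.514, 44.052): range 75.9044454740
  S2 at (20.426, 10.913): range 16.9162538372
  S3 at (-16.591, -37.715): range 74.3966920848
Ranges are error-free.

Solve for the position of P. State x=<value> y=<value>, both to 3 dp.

x=37.096 y=13.788

eq1: (x + 32.514)² + (y − 44.052)² = 75.9044454740²
eq2: (x − 20.426)² + (y − 10.913)² = 16.9162538372²
eq3: (x + 16.591)² + (y + 37.715)² = 74.3966920848²
eq3−eq2, eq3−eq1 (x²,y² cancel):
  74.034·x + 97.256·y = 4087.340688
  -31.846·x + 163.534·y = 1073.439344
det = 74.034·163.534 − 97.256·-31.846 = 15204.290732
x = (4087.340688·163.534 − 97.256·1073.439344) / 15204.290732 = 37.096157
y = (74.034·1073.439344 − 4087.340688·-31.846) / 15204.290732 = 13.787980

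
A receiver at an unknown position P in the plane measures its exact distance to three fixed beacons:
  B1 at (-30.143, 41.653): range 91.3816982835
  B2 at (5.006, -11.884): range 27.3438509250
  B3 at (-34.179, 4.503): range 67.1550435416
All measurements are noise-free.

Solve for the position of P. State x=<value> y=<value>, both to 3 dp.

x=20.598 y=-34.347

eq1: (x + 30.143)² + (y − 41.653)² = 91.3816982835²
eq2: (x − 5.006)² + (y + 11.884)² = 27.3438509250²
eq3: (x + 34.179)² + (y − 4.503)² = 67.1550435416²
eq3−eq1, eq3−eq2 (x²,y² cancel):
  8.072·x + 74.300·y = -2385.723100
  78.370·x − 32.774·y = 2739.922132
det = 8.072·-32.774 − 74.300·78.370 = -6087.442728
x = (-2385.723100·-32.774 − 74.300·2739.922132) / -6087.442728 = 20.597570
y = (8.072·2739.922132 − -2385.723100·78.370) / -6087.442728 = -34.347062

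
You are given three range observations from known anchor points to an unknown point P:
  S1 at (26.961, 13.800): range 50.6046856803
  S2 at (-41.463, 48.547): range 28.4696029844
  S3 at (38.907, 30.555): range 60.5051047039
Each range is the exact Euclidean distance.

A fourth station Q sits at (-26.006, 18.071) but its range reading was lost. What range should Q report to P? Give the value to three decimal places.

eq1: (x − 26.961)² + (y − 13.800)² = 50.6046856803²
eq2: (x + 41.463)² + (y − 48.547)² = 28.4696029844²
eq3: (x − 38.907)² + (y − 30.555)² = 60.5051047039²
eq1−eq2, eq1−eq3 (x²,y² cancel):
  -136.848·x + 69.494·y = 4908.971976
  23.892·x + 33.510·y = 429.993671
det = -136.848·33.510 − 69.494·23.892 = -6246.127128
x = (4908.971976·33.510 − 69.494·429.993671) / -6246.127128 = -21.552182
y = (-136.848·429.993671 − 4908.971976·23.892) / -6246.127128 = 28.198102
|P − Q| = √((-21.552182 − -26.006)² + (28.198102 − 18.071)²) = 11.063214

11.063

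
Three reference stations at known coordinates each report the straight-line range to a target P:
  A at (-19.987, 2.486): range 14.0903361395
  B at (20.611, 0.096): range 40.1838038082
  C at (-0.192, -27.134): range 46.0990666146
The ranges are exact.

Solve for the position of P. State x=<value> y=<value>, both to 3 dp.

x=-16.259 y=16.074

eq1: (x + 19.987)² + (y − 2.486)² = 14.0903361395²
eq2: (x − 20.611)² + (y − 0.096)² = 40.1838038082²
eq3: (x + 0.192)² + (y + 27.134)² = 46.0990666146²
eq1−eq3, eq1−eq2 (x²,y² cancel):
  39.590·x − 59.240·y = -1595.955915
  81.196·x − 4.780·y = -1397.038344
det = 39.590·-4.780 − -59.240·81.196 = 4620.810840
x = (-1595.955915·-4.780 − -59.240·-1397.038344) / 4620.810840 = -16.259459
y = (39.590·-1397.038344 − -1595.955915·81.196) / 4620.810840 = 16.074341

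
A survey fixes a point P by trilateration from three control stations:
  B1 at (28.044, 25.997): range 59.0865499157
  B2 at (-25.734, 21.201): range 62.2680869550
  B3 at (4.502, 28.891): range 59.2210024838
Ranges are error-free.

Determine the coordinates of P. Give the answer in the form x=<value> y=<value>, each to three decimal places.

x=9.535 y=-30.116

eq1: (x − 28.044)² + (y − 25.997)² = 59.0865499157²
eq2: (x + 25.734)² + (y − 21.201)² = 62.2680869550²
eq3: (x − 4.502)² + (y − 28.891)² = 59.2210024838²
eq1−eq2, eq1−eq3 (x²,y² cancel):
  -107.556·x − 9.592·y = -736.683060
  -47.084·x + 5.788·y = -623.258814
det = -107.556·5.788 − -9.592·-47.084 = -1074.163856
x = (-736.683060·5.788 − -9.592·-623.258814) / -1074.163856 = 9.535063
y = (-107.556·-623.258814 − -736.683060·-47.084) / -1074.163856 = -30.115740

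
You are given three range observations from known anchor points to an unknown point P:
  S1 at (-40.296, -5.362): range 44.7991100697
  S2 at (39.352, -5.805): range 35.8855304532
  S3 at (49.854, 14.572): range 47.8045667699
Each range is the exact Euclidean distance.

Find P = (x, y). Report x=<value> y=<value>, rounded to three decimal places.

x=4.078 y=0.793

eq1: (x + 40.296)² + (y + 5.362)² = 44.7991100697²
eq2: (x − 39.352)² + (y + 5.805)² = 35.8855304532²
eq3: (x − 49.854)² + (y − 14.572)² = 47.8045667699²
eq2−eq3, eq2−eq1 (x²,y² cancel):
  21.004·x + 40.754·y = 117.981263
  -159.296·x + 0.886·y = -648.948236
det = 21.004·0.886 − 40.754·-159.296 = 6510.558728
x = (117.981263·0.886 − 40.754·-648.948236) / 6510.558728 = 4.078263
y = (21.004·-648.948236 − 117.981263·-159.296) / 6510.558728 = 0.793086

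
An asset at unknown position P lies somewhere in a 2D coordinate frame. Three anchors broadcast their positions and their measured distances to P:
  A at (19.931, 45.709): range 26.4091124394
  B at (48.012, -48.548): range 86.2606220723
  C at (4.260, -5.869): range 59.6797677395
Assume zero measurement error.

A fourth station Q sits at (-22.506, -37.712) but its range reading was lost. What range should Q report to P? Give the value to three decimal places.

eq1: (x − 19.931)² + (y − 45.709)² = 26.4091124394²
eq2: (x − 48.012)² + (y + 48.548)² = 86.2606220723²
eq3: (x − 4.260)² + (y + 5.869)² = 59.6797677395²
eq2−eq3, eq2−eq1 (x²,y² cancel):
  -87.504·x + 85.358·y = -730.247444
  -56.162·x + 188.514·y = 4567.950694
det = -87.504·188.514 − 85.358·-56.162 = -11701.853060
x = (-730.247444·188.514 − 85.358·4567.950694) / -11701.853060 = 45.084569
y = (-87.504·4567.950694 − -730.247444·-56.162) / -11701.853060 = 37.662934
|P − Q| = √((45.084569 − -22.506)² + (37.662934 − -37.712)²) = 101.241620

101.242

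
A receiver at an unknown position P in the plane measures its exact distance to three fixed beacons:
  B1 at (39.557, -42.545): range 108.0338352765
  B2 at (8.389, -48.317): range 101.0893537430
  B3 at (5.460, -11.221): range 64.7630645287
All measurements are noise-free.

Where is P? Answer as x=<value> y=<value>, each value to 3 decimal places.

eq1: (x − 39.557)² + (y + 42.545)² = 108.0338352765²
eq2: (x − 8.389)² + (y + 48.317)² = 101.0893537430²
eq3: (x − 5.460)² + (y + 11.221)² = 64.7630645287²
eq1−eq3, eq1−eq2 (x²,y² cancel):
  -68.194·x + 62.648·y = 4257.944204
  -62.336·x − 11.544·y = 482.326660
det = -68.194·-11.544 − 62.648·-62.336 = 4692.457264
x = (4257.944204·-11.544 − 62.648·482.326660) / 4692.457264 = -16.914487
y = (-68.194·482.326660 − 4257.944204·-62.336) / 4692.457264 = 49.554298

x=-16.914 y=49.554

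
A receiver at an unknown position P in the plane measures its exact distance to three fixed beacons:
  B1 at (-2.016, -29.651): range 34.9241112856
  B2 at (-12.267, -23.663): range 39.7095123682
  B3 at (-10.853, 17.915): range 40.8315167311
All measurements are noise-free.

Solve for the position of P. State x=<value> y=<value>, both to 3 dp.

x=22.853 y=-5.131

eq1: (x + 2.016)² + (y + 29.651)² = 34.9241112856²
eq2: (x + 12.267)² + (y + 23.663)² = 39.7095123682²
eq3: (x + 10.853)² + (y − 17.915)² = 40.8315167311²
eq2−eq3, eq2−eq1 (x²,y² cancel):
  2.828·x + 83.156·y = -362.049410
  20.502·x − 11.976·y = 529.981022
det = 2.828·-11.976 − 83.156·20.502 = -1738.732440
x = (-362.049410·-11.976 − 83.156·529.981022) / -1738.732440 = 22.852969
y = (2.828·529.981022 − -362.049410·20.502) / -1738.732440 = -5.131050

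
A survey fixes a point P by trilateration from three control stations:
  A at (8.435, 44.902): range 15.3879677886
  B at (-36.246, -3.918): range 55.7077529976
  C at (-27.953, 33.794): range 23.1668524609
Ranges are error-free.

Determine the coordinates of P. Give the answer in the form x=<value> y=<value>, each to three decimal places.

eq1: (x − 8.435)² + (y − 44.902)² = 15.3879677886²
eq2: (x + 36.246)² + (y + 3.918)² = 55.7077529976²
eq3: (x + 27.953)² + (y − 33.794)² = 23.1668524609²
eq1−eq3, eq1−eq2 (x²,y² cancel):
  -72.776·x − 22.216·y = -463.847684
  -89.362·x − 97.640·y = -3624.779780
det = -72.776·-97.640 − -22.216·-89.362 = 5120.582448
x = (-463.847684·-97.640 − -22.216·-3624.779780) / 5120.582448 = -6.881643
y = (-72.776·-3624.779780 − -463.847684·-89.362) / 5120.582448 = 43.422134

x=-6.882 y=43.422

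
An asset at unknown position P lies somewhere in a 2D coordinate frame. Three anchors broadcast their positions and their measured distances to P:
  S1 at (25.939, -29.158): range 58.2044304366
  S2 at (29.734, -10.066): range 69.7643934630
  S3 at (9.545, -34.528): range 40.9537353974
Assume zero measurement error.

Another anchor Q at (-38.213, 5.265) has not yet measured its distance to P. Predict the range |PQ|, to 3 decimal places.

52.952

eq1: (x − 25.939)² + (y + 29.158)² = 58.2044304366²
eq2: (x − 29.734)² + (y + 10.066)² = 69.7643934630²
eq3: (x − 9.545)² + (y + 34.528)² = 40.9537353974²
eq3−eq2, eq3−eq1 (x²,y² cancel):
  40.378·x + 48.924·y = -3487.716849
  32.788·x + 10.740·y = -1470.816403
det = 40.378·10.740 − 48.924·32.788 = -1170.460392
x = (-3487.716849·10.740 − 48.924·-1470.816403) / -1170.460392 = -29.475703
y = (40.378·-1470.816403 − -3487.716849·32.788) / -1170.460392 = -46.961551
|P − Q| = √((-29.475703 − -38.213)² + (-46.961551 − 5.265)²) = 52.952365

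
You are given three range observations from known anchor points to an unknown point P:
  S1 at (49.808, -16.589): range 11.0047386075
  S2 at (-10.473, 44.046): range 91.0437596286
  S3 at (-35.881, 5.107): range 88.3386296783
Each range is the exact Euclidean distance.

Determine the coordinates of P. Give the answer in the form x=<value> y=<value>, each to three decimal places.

x=46.396 y=-27.052

eq1: (x − 49.808)² + (y + 16.589)² = 11.0047386075²
eq2: (x + 10.473)² + (y − 44.046)² = 91.0437596286²
eq3: (x + 35.881)² + (y − 5.107)² = 88.3386296783²
eq1−eq2, eq1−eq3 (x²,y² cancel):
  -120.562·x + 121.270·y = -8874.159835
  -171.378·x + 43.392·y = -9125.113397
det = -120.562·43.392 − 121.270·-171.378 = 15551.583756
x = (-8874.159835·43.392 − 121.270·-9125.113397) / 15551.583756 = 46.396237
y = (-120.562·-9125.113397 − -8874.159835·-171.378) / 15551.583756 = -27.051511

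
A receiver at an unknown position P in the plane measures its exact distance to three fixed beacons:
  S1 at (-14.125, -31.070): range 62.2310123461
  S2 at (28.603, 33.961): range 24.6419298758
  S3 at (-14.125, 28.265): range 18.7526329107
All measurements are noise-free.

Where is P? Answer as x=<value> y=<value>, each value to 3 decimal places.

x=4.628 y=28.268

eq1: (x + 14.125)² + (y + 31.070)² = 62.2310123461²
eq2: (x − 28.603)² + (y − 33.961)² = 24.6419298758²
eq3: (x + 14.125)² + (y − 28.265)² = 18.7526329107²
eq1−eq3, eq1−eq2 (x²,y² cancel):
  0.000·x + 118.670·y = 3354.602982
  85.456·x + 130.062·y = 4072.094795
det = 0.000·130.062 − 118.670·85.456 = -10141.063520
x = (3354.602982·130.062 − 118.670·4072.094795) / -10141.063520 = 4.627633
y = (0.000·4072.094795 − 3354.602982·85.456) / -10141.063520 = 28.268332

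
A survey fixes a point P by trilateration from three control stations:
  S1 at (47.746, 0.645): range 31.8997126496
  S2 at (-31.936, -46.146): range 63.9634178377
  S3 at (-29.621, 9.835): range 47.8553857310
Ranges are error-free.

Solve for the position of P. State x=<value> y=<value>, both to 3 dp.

x=16.188 y=-4.010

eq1: (x − 47.746)² + (y − 0.645)² = 31.8997126496²
eq2: (x + 31.936)² + (y + 46.146)² = 63.9634178377²
eq3: (x + 29.621)² + (y − 9.835)² = 47.8553857310²
eq2−eq3, eq2−eq1 (x²,y² cancel):
  4.630·x + 111.962·y = -374.049668
  159.364·x + 93.582·y = 2204.462283
det = 4.630·93.582 − 111.962·159.364 = -17409.427508
x = (-374.049668·93.582 − 111.962·2204.462283) / -17409.427508 = 16.187800
y = (4.630·2204.462283 − -374.049668·159.364) / -17409.427508 = -4.010282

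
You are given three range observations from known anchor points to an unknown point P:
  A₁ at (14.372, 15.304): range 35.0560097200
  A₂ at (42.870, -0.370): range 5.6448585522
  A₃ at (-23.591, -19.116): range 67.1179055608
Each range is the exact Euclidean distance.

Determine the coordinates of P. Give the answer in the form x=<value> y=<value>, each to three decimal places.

x=42.229 y=-5.978

eq1: (x − 14.372)² + (y − 15.304)² = 35.0560097200²
eq2: (x − 42.870)² + (y + 0.370)² = 5.6448585522²
eq3: (x + 23.591)² + (y + 19.116)² = 67.1179055608²
eq3−eq2, eq3−eq1 (x²,y² cancel):
  132.922·x + 37.492·y = 5388.965882
  75.926·x + 68.840·y = 2794.699492
det = 132.922·68.840 − 37.492·75.926 = 6303.732888
x = (5388.965882·68.840 − 37.492·2794.699492) / 6303.732888 = 42.228556
y = (132.922·2794.699492 − 5388.965882·75.926) / 6303.732888 = -5.978295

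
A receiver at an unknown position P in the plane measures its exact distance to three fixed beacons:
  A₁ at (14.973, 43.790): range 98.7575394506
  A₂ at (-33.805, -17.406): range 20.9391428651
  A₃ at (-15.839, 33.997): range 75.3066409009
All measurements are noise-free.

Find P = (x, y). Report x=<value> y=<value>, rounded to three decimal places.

x=-42.764 y=-36.332

eq1: (x − 14.973)² + (y − 43.790)² = 98.7575394506²
eq2: (x + 33.805)² + (y + 17.406)² = 20.9391428651²
eq3: (x + 15.839)² + (y − 33.997)² = 75.3066409009²
eq1−eq2, eq1−eq3 (x²,y² cancel):
  -97.556·x − 122.392·y = 8618.595926
  -61.624·x − 19.586·y = 3346.876536
det = -97.556·-19.586 − -122.392·-61.624 = -5631.552792
x = (8618.595926·-19.586 − -122.392·3346.876536) / -5631.552792 = -42.763888
y = (-97.556·3346.876536 − 8618.595926·-61.624) / -5631.552792 = -36.331803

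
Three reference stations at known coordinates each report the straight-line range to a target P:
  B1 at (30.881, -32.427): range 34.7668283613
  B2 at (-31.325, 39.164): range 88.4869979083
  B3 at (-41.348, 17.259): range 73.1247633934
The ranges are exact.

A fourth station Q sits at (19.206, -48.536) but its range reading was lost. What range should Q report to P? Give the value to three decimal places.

21.449

eq1: (x − 30.881)² + (y + 32.427)² = 34.7668283613²
eq2: (x + 31.325)² + (y − 39.164)² = 88.4869979083²
eq3: (x + 41.348)² + (y − 17.259)² = 73.1247633934²
eq2−eq1, eq2−eq3 (x²,y² cancel):
  124.412·x − 143.182·y = 6111.288414
  -20.046·x − 43.810·y = 1975.173441
det = 124.412·-43.810 − -143.182·-20.046 = -8320.716092
x = (6111.288414·-43.810 − -143.182·1975.173441) / -8320.716092 = -1.811591
y = (124.412·1975.173441 − 6111.288414·-20.046) / -8320.716092 = -44.256067
|P − Q| = √((-1.811591 − 19.206)² + (-44.256067 − -48.536)²) = 21.448939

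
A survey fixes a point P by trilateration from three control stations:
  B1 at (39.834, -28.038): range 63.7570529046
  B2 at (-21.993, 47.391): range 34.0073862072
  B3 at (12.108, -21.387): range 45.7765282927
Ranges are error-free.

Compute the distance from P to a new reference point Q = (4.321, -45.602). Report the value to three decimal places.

eq1: (x − 39.834)² + (y + 28.038)² = 63.7570529046²
eq2: (x + 21.993)² + (y − 47.391)² = 34.0073862072²
eq3: (x − 12.108)² + (y + 21.387)² = 45.7765282927²
eq3−eq2, eq3−eq1 (x²,y² cancel):
  -68.202·x + 137.556·y = 3064.579723
  55.452·x − 13.302·y = -200.601686
det = -68.202·-13.302 − 137.556·55.452 = -6720.532308
x = (3064.579723·-13.302 − 137.556·-200.601686) / -6720.532308 = 1.959826
y = (-68.202·-200.601686 − 3064.579723·55.452) / -6720.532308 = 23.250485
|P − Q| = √((1.959826 − 4.321)² + (23.250485 − -45.602)²) = 68.892960

68.893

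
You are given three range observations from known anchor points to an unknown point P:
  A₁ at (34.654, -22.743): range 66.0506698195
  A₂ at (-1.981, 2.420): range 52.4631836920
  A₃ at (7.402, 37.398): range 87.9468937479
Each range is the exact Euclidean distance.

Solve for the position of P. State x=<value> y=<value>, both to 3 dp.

x=-28.208 y=-43.017

eq1: (x − 34.654)² + (y + 22.743)² = 66.0506698195²
eq2: (x + 1.981)² + (y − 2.420)² = 52.4631836920²
eq3: (x − 7.402)² + (y − 37.398)² = 87.9468937479²
eq3−eq1, eq3−eq2 (x²,y² cancel):
  54.504·x − 120.282·y = 3636.708893
  -18.766·x − 69.956·y = 3538.651230
det = 54.504·-69.956 − -120.282·-18.766 = -6070.093836
x = (3636.708893·-69.956 − -120.282·3538.651230) / -6070.093836 = -28.208203
y = (54.504·3538.651230 − 3636.708893·-18.766) / -6070.093836 = -43.016983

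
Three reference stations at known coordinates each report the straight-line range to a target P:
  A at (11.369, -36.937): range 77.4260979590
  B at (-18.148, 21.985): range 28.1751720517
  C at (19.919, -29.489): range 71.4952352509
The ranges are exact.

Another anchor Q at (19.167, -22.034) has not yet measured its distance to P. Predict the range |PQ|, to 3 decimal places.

eq1: (x − 11.369)² + (y + 36.937)² = 77.4260979590²
eq2: (x + 18.148)² + (y − 21.985)² = 28.1751720517²
eq3: (x − 19.919)² + (y + 29.489)² = 71.4952352509²
eq3−eq1, eq3−eq2 (x²,y² cancel):
  -17.100·x − 14.896·y = -656.003534
  -76.134·x + 102.948·y = 3864.050790
det = -17.100·102.948 − -14.896·-76.134 = -2894.502864
x = (-656.003534·102.948 − -14.896·3864.050790) / -2894.502864 = 3.446309
y = (-17.100·3864.050790 − -656.003534·-76.134) / -2894.502864 = 40.082683
|P − Q| = √((3.446309 − 19.167)² + (40.082683 − -22.034)²) = 64.075131

64.075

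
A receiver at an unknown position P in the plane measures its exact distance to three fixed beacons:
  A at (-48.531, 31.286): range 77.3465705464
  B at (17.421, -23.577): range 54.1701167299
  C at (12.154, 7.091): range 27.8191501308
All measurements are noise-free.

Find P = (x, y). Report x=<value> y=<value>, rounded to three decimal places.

x=28.792 y=29.386

eq1: (x + 48.531)² + (y − 31.286)² = 77.3465705464²
eq2: (x − 17.421)² + (y + 23.577)² = 54.1701167299²
eq3: (x − 12.154)² + (y − 7.091)² = 27.8191501308²
eq3−eq1, eq3−eq2 (x²,y² cancel):
  -121.370·x + 48.390·y = -2072.517101
  10.534·x − 61.336·y = -1499.132260
det = -121.370·-61.336 − 48.390·10.534 = 6934.610060
x = (-2072.517101·-61.336 − 48.390·-1499.132260) / 6934.610060 = 28.792234
y = (-121.370·-1499.132260 − -2072.517101·10.534) / 6934.610060 = 29.386162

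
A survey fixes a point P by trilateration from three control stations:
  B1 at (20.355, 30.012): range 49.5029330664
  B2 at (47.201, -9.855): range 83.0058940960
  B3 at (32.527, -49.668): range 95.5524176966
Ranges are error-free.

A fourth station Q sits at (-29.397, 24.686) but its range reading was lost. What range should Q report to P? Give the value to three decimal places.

1.220

eq1: (x − 20.355)² + (y − 30.012)² = 49.5029330664²
eq2: (x − 47.201)² + (y + 9.855)² = 83.0058940960²
eq3: (x − 32.527)² + (y + 49.668)² = 95.5524176966²
eq3−eq2, eq3−eq1 (x²,y² cancel):
  29.348·x + 79.626·y = 1040.425546
  -24.344·x + 159.360·y = 4469.854361
det = 29.348·159.360 − 79.626·-24.344 = 6615.312624
x = (1040.425546·159.360 − 79.626·4469.854361) / 6615.312624 = -28.738537
y = (29.348·4469.854361 − 1040.425546·-24.344) / 6615.312624 = 23.658656
|P − Q| = √((-28.738537 − -29.397)² + (23.658656 − 24.686)²) = 1.220250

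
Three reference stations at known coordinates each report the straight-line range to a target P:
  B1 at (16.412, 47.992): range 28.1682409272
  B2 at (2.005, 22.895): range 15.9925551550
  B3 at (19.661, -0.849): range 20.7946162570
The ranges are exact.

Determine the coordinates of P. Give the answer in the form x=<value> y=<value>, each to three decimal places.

eq1: (x − 16.412)² + (y − 47.992)² = 28.1682409272²
eq2: (x − 2.005)² + (y − 22.895)² = 15.9925551550²
eq3: (x − 19.661)² + (y + 0.849)² = 20.7946162570²
eq1−eq2, eq1−eq3 (x²,y² cancel):
  -28.814·x − 50.194·y = -1506.696781
  6.498·x − 97.682·y = -1824.276354
det = -28.814·-97.682 − -50.194·6.498 = 3140.769760
x = (-1506.696781·-97.682 − -50.194·-1824.276354) / 3140.769760 = 17.705668
y = (-28.814·-1824.276354 − -1506.696781·6.498) / 3140.769760 = 19.853482

x=17.706 y=19.853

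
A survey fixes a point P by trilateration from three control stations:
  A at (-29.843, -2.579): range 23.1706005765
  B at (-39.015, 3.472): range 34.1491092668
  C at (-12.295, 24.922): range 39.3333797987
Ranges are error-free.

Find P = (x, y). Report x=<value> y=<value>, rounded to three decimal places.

x=-9.877 y=-14.337

eq1: (x + 29.843)² + (y + 2.579)² = 23.1706005765²
eq2: (x + 39.015)² + (y − 3.472)² = 34.1491092668²
eq3: (x + 12.295)² + (y − 24.922)² = 39.3333797987²
eq1−eq2, eq1−eq3 (x²,y² cancel):
  -18.344·x + 12.102·y = 7.684186
  35.096·x + 55.002·y = -1135.220816
det = -18.344·55.002 − 12.102·35.096 = -1433.688480
x = (7.684186·55.002 − 12.102·-1135.220816) / -1433.688480 = -9.877381
y = (-18.344·-1135.220816 − 7.684186·35.096) / -1433.688480 = -14.337010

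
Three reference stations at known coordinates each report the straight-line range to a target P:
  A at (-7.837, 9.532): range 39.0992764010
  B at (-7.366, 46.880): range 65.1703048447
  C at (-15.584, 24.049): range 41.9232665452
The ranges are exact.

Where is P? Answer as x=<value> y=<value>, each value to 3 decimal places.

eq1: (x + 7.837)² + (y − 9.532)² = 39.0992764010²
eq2: (x + 7.366)² + (y − 46.880)² = 65.1703048447²
eq3: (x + 15.584)² + (y − 24.049)² = 41.9232665452²
eq2−eq1, eq2−eq3 (x²,y² cancel):
  -0.942·x − 74.696·y = 618.700455
  -16.436·x − 45.662·y = 1058.831457
det = -0.942·-45.662 − -74.696·-16.436 = -1184.689852
x = (618.700455·-45.662 − -74.696·1058.831457) / -1184.689852 = -42.913657
y = (-0.942·1058.831457 − 618.700455·-16.436) / -1184.689852 = -7.741724

x=-42.914 y=-7.742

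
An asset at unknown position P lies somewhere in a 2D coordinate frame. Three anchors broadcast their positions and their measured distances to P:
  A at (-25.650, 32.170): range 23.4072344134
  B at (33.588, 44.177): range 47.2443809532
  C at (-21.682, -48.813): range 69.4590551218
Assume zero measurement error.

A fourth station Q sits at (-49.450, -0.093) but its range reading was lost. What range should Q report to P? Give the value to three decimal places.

eq1: (x + 25.650)² + (y − 32.170)² = 23.4072344134²
eq2: (x − 33.588)² + (y − 44.177)² = 47.2443809532²
eq3: (x + 21.682)² + (y + 48.813)² = 69.4590551218²
eq2−eq3, eq2−eq1 (x²,y² cancel):
  -110.540·x − 185.980·y = -2819.471787
  -118.476·x − 24.014·y = 297.203236
det = -110.540·-24.014 − -185.980·-118.476 = -19379.658920
x = (-2819.471787·-24.014 − -185.980·297.203236) / -19379.658920 = -6.345863
y = (-110.540·297.203236 − -2819.471787·-118.476) / -19379.658920 = 18.931839
|P − Q| = √((-6.345863 − -49.450)² + (18.931839 − -0.093)²) = 47.115933

47.116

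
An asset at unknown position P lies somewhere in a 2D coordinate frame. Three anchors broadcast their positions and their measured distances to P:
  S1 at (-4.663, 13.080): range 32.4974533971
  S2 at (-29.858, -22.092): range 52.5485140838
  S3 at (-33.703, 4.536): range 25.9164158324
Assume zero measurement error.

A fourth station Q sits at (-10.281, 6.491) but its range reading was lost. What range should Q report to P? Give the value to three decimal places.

eq1: (x + 4.663)² + (y − 13.080)² = 32.4974533971²
eq2: (x + 29.858)² + (y + 22.092)² = 52.5485140838²
eq3: (x + 33.703)² + (y − 4.536)² = 25.9164158324²
eq3−eq2, eq3−eq1 (x²,y² cancel):
  7.690·x − 53.256·y = -1866.596600
  58.080·x + 17.088·y = -1348.061404
det = 7.690·17.088 − -53.256·58.080 = 3224.515200
x = (-1866.596600·17.088 − -53.256·-1348.061404) / 3224.515200 = -32.156388
y = (7.690·-1348.061404 − -1866.596600·58.080) / 3224.515200 = 30.406226
|P − Q| = √((-32.156388 − -10.281)² + (30.406226 − 6.491)²) = 32.410965

32.411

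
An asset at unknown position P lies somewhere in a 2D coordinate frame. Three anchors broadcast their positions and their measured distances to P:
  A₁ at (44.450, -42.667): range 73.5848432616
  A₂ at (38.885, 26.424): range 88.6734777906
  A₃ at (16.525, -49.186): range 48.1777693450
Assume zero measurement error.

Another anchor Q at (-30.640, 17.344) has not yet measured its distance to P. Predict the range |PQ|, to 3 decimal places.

48.874

eq1: (x − 44.450)² + (y + 42.667)² = 73.5848432616²
eq2: (x − 38.885)² + (y − 26.424)² = 88.6734777906²
eq3: (x − 16.525)² + (y + 49.186)² = 48.1777693450²
eq3−eq1, eq3−eq2 (x²,y² cancel):
  55.850·x + 13.038·y = -1989.694531
  44.720·x + 151.220·y = -6023.955424
det = 55.850·151.220 − 13.038·44.720 = 7862.577640
x = (-1989.694531·151.220 − 13.038·-6023.955424) / 7862.577640 = -28.278420
y = (55.850·-6023.955424 − -1989.694531·44.720) / 7862.577640 = -31.472983
|P − Q| = √((-28.278420 − -30.640)² + (-31.472983 − 17.344)²) = 48.874072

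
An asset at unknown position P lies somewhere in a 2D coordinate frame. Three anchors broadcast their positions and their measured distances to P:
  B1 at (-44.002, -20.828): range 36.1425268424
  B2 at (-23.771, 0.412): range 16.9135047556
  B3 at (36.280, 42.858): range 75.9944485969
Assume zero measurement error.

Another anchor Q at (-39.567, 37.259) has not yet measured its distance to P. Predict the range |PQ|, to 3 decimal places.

eq1: (x + 44.002)² + (y + 20.828)² = 36.1425268424²
eq2: (x + 23.771)² + (y − 0.412)² = 16.9135047556²
eq3: (x − 36.280)² + (y − 42.858)² = 75.9944485969²
eq2−eq1, eq2−eq3 (x²,y² cancel):
  -40.462·x − 42.480·y = 784.535800
  120.102·x + 84.892·y = -2901.273195
det = -40.462·84.892 − -42.480·120.102 = 1667.032856
x = (784.535800·84.892 − -42.480·-2901.273195) / 1667.032856 = -33.979698
y = (-40.462·-2901.273195 − 784.535800·120.102) / 1667.032856 = 13.897145
|P − Q| = √((-33.979698 − -39.567)² + (13.897145 − 37.259)²) = 24.020704

24.021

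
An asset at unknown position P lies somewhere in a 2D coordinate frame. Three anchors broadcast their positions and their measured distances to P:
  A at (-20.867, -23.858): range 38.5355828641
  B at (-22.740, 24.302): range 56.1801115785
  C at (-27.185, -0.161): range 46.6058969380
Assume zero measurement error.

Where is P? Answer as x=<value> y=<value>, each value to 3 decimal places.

eq1: (x + 20.867)² + (y + 23.858)² = 38.5355828641²
eq2: (x + 22.740)² + (y − 24.302)² = 56.1801115785²
eq3: (x + 27.185)² + (y + 0.161)² = 46.6058969380²
eq2−eq1, eq2−eq3 (x²,y² cancel):
  3.746·x − 96.320·y = 1568.154839
  -8.890·x − 48.926·y = 615.450650
det = 3.746·-48.926 − -96.320·-8.890 = -1039.561596
x = (1568.154839·-48.926 − -96.320·615.450650) / -1039.561596 = 16.779513
y = (3.746·615.450650 − 1568.154839·-8.890) / -1039.561596 = -15.628102

x=16.780 y=-15.628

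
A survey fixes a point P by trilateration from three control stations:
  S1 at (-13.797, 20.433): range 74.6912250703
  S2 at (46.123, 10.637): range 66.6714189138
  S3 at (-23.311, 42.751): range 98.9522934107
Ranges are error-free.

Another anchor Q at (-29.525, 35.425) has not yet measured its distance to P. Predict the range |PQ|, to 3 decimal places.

eq1: (x + 13.797)² + (y − 20.433)² = 74.6912250703²
eq2: (x − 46.123)² + (y − 10.637)² = 66.6714189138²
eq3: (x + 23.311)² + (y − 42.751)² = 98.9522934107²
eq1−eq2, eq1−eq3 (x²,y² cancel):
  119.840·x − 19.592·y = 2766.313203
  -19.028·x + 44.636·y = -2449.591245
det = 119.840·44.636 − -19.592·-19.028 = 4976.381664
x = (2766.313203·44.636 − -19.592·-2449.591245) / 4976.381664 = 15.168604
y = (119.840·-2449.591245 − 2766.313203·-19.028) / 4976.381664 = -48.413008
|P − Q| = √((15.168604 − -29.525)² + (-48.413008 − 35.425)²) = 95.006999

95.007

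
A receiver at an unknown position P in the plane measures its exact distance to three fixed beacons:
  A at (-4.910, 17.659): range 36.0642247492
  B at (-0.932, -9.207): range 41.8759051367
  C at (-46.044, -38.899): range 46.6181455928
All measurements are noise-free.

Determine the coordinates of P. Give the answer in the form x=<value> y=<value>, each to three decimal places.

eq1: (x + 4.910)² + (y − 17.659)² = 36.0642247492²
eq2: (x + 0.932)² + (y + 9.207)² = 41.8759051367²
eq3: (x + 46.044)² + (y + 38.899)² = 46.6181455928²
eq3−eq1, eq3−eq2 (x²,y² cancel):
  82.268·x + 113.116·y = -2424.610564
  90.224·x + 59.384·y = -3127.884597
det = 82.268·59.384 − 113.116·90.224 = -5320.375072
x = (-2424.610564·59.384 − 113.116·-3127.884597) / -5320.375072 = -39.439084
y = (82.268·-3127.884597 − -2424.610564·90.224) / -5320.375072 = 7.248877

x=-39.439 y=7.249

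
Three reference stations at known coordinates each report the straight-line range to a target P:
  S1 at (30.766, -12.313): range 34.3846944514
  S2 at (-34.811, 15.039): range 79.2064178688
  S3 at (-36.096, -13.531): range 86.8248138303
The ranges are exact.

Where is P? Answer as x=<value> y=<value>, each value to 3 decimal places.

x=44.280 y=19.304

eq1: (x − 30.766)² + (y + 12.313)² = 34.3846944514²
eq2: (x + 34.811)² + (y − 15.039)² = 79.2064178688²
eq3: (x + 36.096)² + (y + 13.531)² = 86.8248138303²
eq2−eq1, eq2−eq3 (x²,y² cancel):
  131.154·x − 54.704·y = 4751.528902
  -2.570·x − 57.140·y = -1216.859730
det = 131.154·-57.140 − -54.704·-2.570 = -7634.728840
x = (4751.528902·-57.140 − -54.704·-1216.859730) / -7634.728840 = 44.280480
y = (131.154·-1216.859730 − 4751.528902·-2.570) / -7634.728840 = 19.304496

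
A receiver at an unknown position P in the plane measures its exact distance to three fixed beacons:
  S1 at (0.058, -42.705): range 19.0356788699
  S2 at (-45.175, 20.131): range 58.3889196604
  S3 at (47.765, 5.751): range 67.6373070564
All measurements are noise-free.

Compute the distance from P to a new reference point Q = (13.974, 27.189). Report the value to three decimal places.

60.086

eq1: (x − 0.058)² + (y + 42.705)² = 19.0356788699²
eq2: (x + 45.175)² + (y − 20.131)² = 58.3889196604²
eq3: (x − 47.765)² + (y − 5.751)² = 67.6373070564²
eq1−eq2, eq1−eq3 (x²,y² cancel):
  -90.466·x + 125.672·y = -2424.591472
  95.414·x + 96.912·y = -3721.599399
det = -90.466·96.912 − 125.672·95.414 = -20758.109200
x = (-2424.591472·96.912 − 125.672·-3721.599399) / -20758.109200 = -11.211466
y = (-90.466·-3721.599399 − -2424.591472·95.414) / -20758.109200 = -27.363676
|P − Q| = √((-11.211466 − 13.974)² + (-27.363676 − 27.189)²) = 60.085790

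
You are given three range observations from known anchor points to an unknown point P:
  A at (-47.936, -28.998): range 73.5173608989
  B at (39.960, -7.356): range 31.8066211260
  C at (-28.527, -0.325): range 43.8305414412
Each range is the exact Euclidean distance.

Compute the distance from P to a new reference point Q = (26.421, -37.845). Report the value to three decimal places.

50.264

eq1: (x + 47.936)² + (y + 28.998)² = 73.5173608989²
eq2: (x − 39.960)² + (y + 7.356)² = 31.8066211260²
eq3: (x + 28.527)² + (y + 0.325)² = 43.8305414412²
eq1−eq3, eq1−eq2 (x²,y² cancel):
  38.818·x + 57.346·y = 1158.837245
  175.792·x + 43.284·y = 2905.309442
det = 38.818·43.284 − 57.346·175.792 = -8400.769720
x = (1158.837245·43.284 − 57.346·2905.309442) / -8400.769720 = 13.861678
y = (38.818·2905.309442 − 1158.837245·175.792) / -8400.769720 = 10.824724
|P − Q| = √((13.861678 − 26.421)² + (10.824724 − -37.845)²) = 50.264089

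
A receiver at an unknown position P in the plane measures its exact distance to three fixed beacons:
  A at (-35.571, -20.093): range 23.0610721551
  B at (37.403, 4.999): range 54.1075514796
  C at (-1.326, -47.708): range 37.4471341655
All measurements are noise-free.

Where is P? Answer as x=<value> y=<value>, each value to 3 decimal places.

x=-13.828 y=-12.409

eq1: (x + 35.571)² + (y + 20.093)² = 23.0610721551²
eq2: (x − 37.403)² + (y − 4.999)² = 54.1075514796²
eq3: (x + 1.326)² + (y + 47.708)² = 37.4471341655²
eq3−eq1, eq3−eq2 (x²,y² cancel):
  -68.490·x + 55.230·y = 261.687958
  77.458·x + 105.414·y = -2379.176400
det = -68.490·105.414 − 55.230·77.458 = -11497.810200
x = (261.687958·105.414 − 55.230·-2379.176400) / -11497.810200 = -13.827632
y = (-68.490·-2379.176400 − 261.687958·77.458) / -11497.810200 = -12.409316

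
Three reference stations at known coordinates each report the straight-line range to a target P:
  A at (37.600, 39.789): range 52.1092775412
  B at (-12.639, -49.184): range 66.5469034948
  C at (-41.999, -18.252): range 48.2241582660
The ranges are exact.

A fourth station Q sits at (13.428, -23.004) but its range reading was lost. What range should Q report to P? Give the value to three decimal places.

46.305

eq1: (x − 37.600)² + (y − 39.789)² = 52.1092775412²
eq2: (x + 12.639)² + (y + 49.184)² = 66.5469034948²
eq3: (x + 41.999)² + (y + 18.252)² = 48.2241582660²
eq3−eq2, eq3−eq1 (x²,y² cancel):
  58.720·x − 61.864·y = -1621.162252
  159.198·x + 116.082·y = 510.065651
det = 58.720·116.082 − -61.864·159.198 = 16664.960112
x = (-1621.162252·116.082 − -61.864·510.065651) / 16664.960112 = -9.398946
y = (58.720·510.065651 − -1621.162252·159.198) / 16664.960112 = 17.283980
|P − Q| = √((-9.398946 − 13.428)² + (17.283980 − -23.004)²) = 46.305408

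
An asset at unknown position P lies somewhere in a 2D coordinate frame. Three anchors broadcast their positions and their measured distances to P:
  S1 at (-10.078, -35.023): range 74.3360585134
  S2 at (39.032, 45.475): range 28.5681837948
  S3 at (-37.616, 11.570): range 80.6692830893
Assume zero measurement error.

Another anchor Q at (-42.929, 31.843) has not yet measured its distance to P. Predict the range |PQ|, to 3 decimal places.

eq1: (x + 10.078)² + (y + 35.023)² = 74.3360585134²
eq2: (x − 39.032)² + (y − 45.475)² = 28.5681837948²
eq3: (x + 37.616)² + (y − 11.570)² = 80.6692830893²
eq2−eq3, eq2−eq1 (x²,y² cancel):
  -153.296·x − 67.810·y = -7734.036402
  -98.220·x − 160.996·y = -6973.004506
det = -153.296·-160.996 − -67.810·-98.220 = 18019.744616
x = (-7734.036402·-160.996 − -67.810·-6973.004506) / 18019.744616 = 42.859070
y = (-153.296·-6973.004506 − -7734.036402·-98.220) / 18019.744616 = 17.164319
|P − Q| = √((42.859070 − -42.929)² + (17.164319 − 31.843)²) = 87.034801

87.035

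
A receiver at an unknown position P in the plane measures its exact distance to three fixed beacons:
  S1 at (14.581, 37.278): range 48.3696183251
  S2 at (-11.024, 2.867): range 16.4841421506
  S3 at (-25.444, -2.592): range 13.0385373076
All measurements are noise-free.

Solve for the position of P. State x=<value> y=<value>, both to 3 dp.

x=-25.663 y=10.445

eq1: (x − 14.581)² + (y − 37.278)² = 48.3696183251²
eq2: (x + 11.024)² + (y − 2.867)² = 16.4841421506²
eq3: (x + 25.444)² + (y + 2.592)² = 13.0385373076²
eq1−eq2, eq1−eq3 (x²,y² cancel):
  -51.210·x − 68.822·y = 595.386454
  -80.050·x − 79.740·y = 1221.477277
det = -51.210·-79.740 − -68.822·-80.050 = -1425.715700
x = (595.386454·-79.740 − -68.822·1221.477277) / -1425.715700 = -25.663176
y = (-51.210·1221.477277 − 595.386454·-80.050) / -1425.715700 = 10.444695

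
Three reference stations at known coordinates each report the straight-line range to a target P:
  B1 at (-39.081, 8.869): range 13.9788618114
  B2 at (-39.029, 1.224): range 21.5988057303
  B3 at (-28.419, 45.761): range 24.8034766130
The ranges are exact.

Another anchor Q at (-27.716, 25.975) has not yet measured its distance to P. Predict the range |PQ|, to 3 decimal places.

eq1: (x + 39.081)² + (y − 8.869)² = 13.9788618114²
eq2: (x + 39.029)² + (y − 1.224)² = 21.5988057303²
eq3: (x + 28.419)² + (y − 45.761)² = 24.8034766130²
eq1−eq2, eq1−eq3 (x²,y² cancel):
  0.104·x − 15.290·y = -352.322536
  21.324·x + 73.784·y = 875.921085
det = 0.104·73.784 − -15.290·21.324 = 333.717496
x = (-352.322536·73.784 − -15.290·875.921085) / 333.717496 = -37.765274
y = (0.104·875.921085 − -352.322536·21.324) / 333.717496 = 22.785804
|P − Q| = √((-37.765274 − -27.716)² + (22.785804 − 25.975)²) = 10.543191

10.543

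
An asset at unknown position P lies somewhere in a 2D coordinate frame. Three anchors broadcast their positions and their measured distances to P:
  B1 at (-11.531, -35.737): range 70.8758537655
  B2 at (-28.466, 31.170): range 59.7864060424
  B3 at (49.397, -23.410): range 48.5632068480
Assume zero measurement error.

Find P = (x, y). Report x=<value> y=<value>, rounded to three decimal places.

eq1: (x + 11.531)² + (y + 35.737)² = 70.8758537655²
eq2: (x + 28.466)² + (y − 31.170)² = 59.7864060424²
eq3: (x − 49.397)² + (y + 23.410)² = 48.5632068480²
eq3−eq2, eq3−eq1 (x²,y² cancel):
  -155.726·x + 109.160·y = -2422.238941
  -121.856·x − 24.654·y = -4242.996167
det = -155.726·-24.654 − 109.160·-121.856 = 17141.069764
x = (-2422.238941·-24.654 − 109.160·-4242.996167) / 17141.069764 = 30.504709
y = (-155.726·-4242.996167 − -2422.238941·-121.856) / 17141.069764 = 21.327751

x=30.505 y=21.328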